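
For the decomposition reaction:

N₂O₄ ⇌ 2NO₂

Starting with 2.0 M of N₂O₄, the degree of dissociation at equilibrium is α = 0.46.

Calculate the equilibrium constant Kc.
K_c = 3.1348

x = α·[A]₀ = 0.46 × 2.0 = 0.92 M dissociated.
At eq: [N₂O₄] = 2.0 − 0.92 = 1.08 M; [NO₂] = 2x = 1.84 M.
Kc = [NO₂]²/[N₂O₄] = (1.84)²/1.08 = 3.135.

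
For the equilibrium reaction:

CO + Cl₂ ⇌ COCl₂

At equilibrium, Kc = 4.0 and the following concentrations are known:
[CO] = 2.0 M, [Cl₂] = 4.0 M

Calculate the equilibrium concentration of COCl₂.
[COCl₂] = 32.0000 M

Kc = ([COCl₂]) / ([CO] × [Cl₂]) = 4.0
[COCl₂]^1 = Kc · (reactant terms)/(other product terms) = 4.0 · 8 / 1 = 32
[COCl₂] = 32.0000 M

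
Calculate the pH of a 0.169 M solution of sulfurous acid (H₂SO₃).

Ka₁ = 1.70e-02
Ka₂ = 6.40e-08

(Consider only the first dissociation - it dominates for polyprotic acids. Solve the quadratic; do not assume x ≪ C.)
pH = 1.34

x² + Ka₁·x − Ka₁·C = 0 with Ka₁ = 1.70e-02, C = 0.169.
x = (−Ka₁ + √(Ka₁² + 4·Ka₁·C))/2 = 4.5770e-02 M, so pH = 1.34.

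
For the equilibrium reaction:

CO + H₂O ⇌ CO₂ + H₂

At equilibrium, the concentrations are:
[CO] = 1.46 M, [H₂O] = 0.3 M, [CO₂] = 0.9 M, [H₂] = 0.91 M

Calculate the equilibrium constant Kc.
K_c = 1.8699

Kc = ([CO₂] × [H₂]) / ([CO] × [H₂O])
   = ((0.9)·(0.91)) / ((1.46)·(0.3))
   = 0.819 / 0.438 = 1.8699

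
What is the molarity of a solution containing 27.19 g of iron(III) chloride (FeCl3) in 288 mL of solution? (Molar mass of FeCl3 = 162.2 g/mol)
Moles of FeCl3 = 27.19 g ÷ 162.2 g/mol = 0.167633 mol
Volume = 288 mL = 0.288 L
Molarity = 0.167633 mol ÷ 0.288 L = 0.5821 M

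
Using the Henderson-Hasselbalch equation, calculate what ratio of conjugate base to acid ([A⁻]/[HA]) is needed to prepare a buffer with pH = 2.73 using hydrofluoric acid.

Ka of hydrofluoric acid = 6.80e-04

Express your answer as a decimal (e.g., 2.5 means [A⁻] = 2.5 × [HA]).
[A⁻]/[HA] = 0.365

pKa = −log(6.80e-04) = 3.1675. pH = pKa + log([A⁻]/[HA]). 2.73 = 3.1675 + log(ratio). log(ratio) = 2.73 − 3.1675 = -0.4375. ratio = 10^(-0.4375) = 0.365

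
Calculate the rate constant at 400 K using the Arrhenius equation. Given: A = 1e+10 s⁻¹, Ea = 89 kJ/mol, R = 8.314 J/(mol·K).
2.38e-02 s⁻¹

k = A·exp(-Ea/(R·T)) = 1e+10·exp(-89000/(8.314·400)) = 1e+10·exp(-26.7621) = 1e+10·2.3844e-12 = 2.38e-02 s⁻¹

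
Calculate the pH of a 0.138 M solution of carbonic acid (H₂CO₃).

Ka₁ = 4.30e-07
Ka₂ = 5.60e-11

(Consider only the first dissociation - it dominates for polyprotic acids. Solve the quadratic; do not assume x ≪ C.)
pH = 3.61

x² + Ka₁·x − Ka₁·C = 0 with Ka₁ = 4.30e-07, C = 0.138.
x = (−Ka₁ + √(Ka₁² + 4·Ka₁·C))/2 = 2.4338e-04 M, so pH = 3.61.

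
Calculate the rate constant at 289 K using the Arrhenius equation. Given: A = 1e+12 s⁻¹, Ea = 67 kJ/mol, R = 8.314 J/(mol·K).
7.76e-01 s⁻¹

k = A·exp(-Ea/(R·T)) = 1e+12·exp(-67000/(8.314·289)) = 1e+12·exp(-27.8848) = 1e+12·7.7589e-13 = 7.76e-01 s⁻¹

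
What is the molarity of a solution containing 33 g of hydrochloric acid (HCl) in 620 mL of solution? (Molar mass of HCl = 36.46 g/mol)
Moles of HCl = 33 g ÷ 36.46 g/mol = 0.905101 mol
Volume = 620 mL = 0.62 L
Molarity = 0.905101 mol ÷ 0.62 L = 1.46 M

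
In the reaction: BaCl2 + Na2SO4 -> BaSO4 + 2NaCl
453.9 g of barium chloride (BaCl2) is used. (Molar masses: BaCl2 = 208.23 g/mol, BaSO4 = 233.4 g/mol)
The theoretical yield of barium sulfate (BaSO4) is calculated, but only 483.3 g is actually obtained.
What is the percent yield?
Moles of BaCl2 = 453.9 g ÷ 208.23 g/mol = 2.1798 mol
Mole ratio: 1 mol BaSO4 / 1 mol BaCl2
Moles of BaSO4 = 2.1798 × (1/1) = 2.1798 mol
Theoretical yield = 2.1798 mol × 233.4 g/mol = 508.77 g
Actual yield = 483.3 g
Percent yield = (483.3 / 508.77) × 100% = 95.0%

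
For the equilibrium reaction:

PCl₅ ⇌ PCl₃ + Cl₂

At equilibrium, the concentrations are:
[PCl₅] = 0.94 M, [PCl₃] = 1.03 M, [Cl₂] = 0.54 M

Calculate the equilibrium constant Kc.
K_c = 0.5917

Kc = ([PCl₃] × [Cl₂]) / ([PCl₅])
   = ((1.03)·(0.54)) / ((0.94))
   = 0.5562 / 0.94 = 0.5917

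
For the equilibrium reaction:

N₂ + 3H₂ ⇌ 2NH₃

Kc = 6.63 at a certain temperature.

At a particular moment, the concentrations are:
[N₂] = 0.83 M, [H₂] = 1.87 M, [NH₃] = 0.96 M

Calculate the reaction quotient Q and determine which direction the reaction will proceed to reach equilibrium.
Q = 0.170, Q < K, reaction proceeds forward (toward products)

Q = ([NH₃]^2) / ([N₂] × [H₂]^3)
  = ((0.96)^2) / ((0.83)·(1.87)^3) = 0.9216/5.4275 = 0.1698
Since Q = 0.1698 < Kc = 6.63, the reaction proceeds forward (toward products) to reach equilibrium.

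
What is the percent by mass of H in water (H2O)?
Mass of H in formula = 1.008 × 2 = 2.016 g/mol
Molar mass = 18.02 g/mol
% H = (2.016/18.02) × 100% = 11.19%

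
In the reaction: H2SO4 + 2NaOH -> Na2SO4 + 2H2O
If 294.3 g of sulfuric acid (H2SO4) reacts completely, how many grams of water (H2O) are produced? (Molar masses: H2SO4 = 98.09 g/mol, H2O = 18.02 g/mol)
Moles of H2SO4 = 294.3 g ÷ 98.09 g/mol = 3.00031 mol
Mole ratio: 2 mol H2O / 1 mol H2SO4
Moles of H2O = 3.00031 × (2/1) = 6.00061 mol
Mass of H2O = 6.00061 mol × 18.02 g/mol = 108.1 g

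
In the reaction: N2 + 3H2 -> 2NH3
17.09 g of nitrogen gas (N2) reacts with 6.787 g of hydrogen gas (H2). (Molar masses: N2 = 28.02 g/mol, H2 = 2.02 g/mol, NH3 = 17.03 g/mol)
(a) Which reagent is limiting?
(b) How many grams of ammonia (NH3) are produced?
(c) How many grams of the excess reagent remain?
(a) N2, (b) 20.77 g, (c) 3.091 g

Moles of N2 = 17.09 g ÷ 28.02 g/mol = 0.609921 mol
Moles of H2 = 6.787 g ÷ 2.02 g/mol = 3.3599 mol
Moles ÷ coefficient: N2: 0.609921/1 = 0.6099, H2: 3.3599/3 = 1.12
(a) N2 has the smaller value, so N2 is the limiting reagent.
(b) Moles of NH3 = 0.609921 mol N2 × (2/1) = 1.21984 mol; mass = 1.21984 mol × 17.03 g/mol = 20.77 g
(c) H2 consumed = 0.609921 × (3/1) = 1.82976 mol; remaining = 3.3599 − 1.82976 = 1.53014 mol; mass = 1.53014 mol × 2.02 g/mol = 3.091 g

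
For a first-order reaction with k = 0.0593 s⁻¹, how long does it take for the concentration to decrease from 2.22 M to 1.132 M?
11.36 s

From ln[A] = ln[A]₀ - k·t: t = ln([A]₀/[A])/k = ln(2.22/1.132)/0.0593 = ln(1.9611)/0.0593 = 0.6735/0.0593 = 11.36 s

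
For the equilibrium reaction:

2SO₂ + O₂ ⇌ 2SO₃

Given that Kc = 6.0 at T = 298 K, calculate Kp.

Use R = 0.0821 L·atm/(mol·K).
K_p = 0.2452

Δn = (moles gaseous products) − (moles gaseous reactants) = -1
T = 298 K; RT = 0.0821 × 298 = 24.4658
Kp = Kc·(RT)^Δn = 6.0 × (24.4658)^-1 = 6.0 × 0.0408734 = 0.2452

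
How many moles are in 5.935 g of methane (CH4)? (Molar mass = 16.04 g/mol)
Moles = 5.935 g ÷ 16.04 g/mol = 0.37 mol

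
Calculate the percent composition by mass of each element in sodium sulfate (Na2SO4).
Na: 32.37%, S: 22.58%, O: 45.05%

Molar mass of Na2SO4 = 142.05 g/mol
% Na = (2 × 22.99) / 142.05 × 100% = 45.98 / 142.05 × 100% = 32.37%
% S = (1 × 32.07) / 142.05 × 100% = 32.07 / 142.05 × 100% = 22.58%
% O = (4 × 16.0) / 142.05 × 100% = 64 / 142.05 × 100% = 45.05%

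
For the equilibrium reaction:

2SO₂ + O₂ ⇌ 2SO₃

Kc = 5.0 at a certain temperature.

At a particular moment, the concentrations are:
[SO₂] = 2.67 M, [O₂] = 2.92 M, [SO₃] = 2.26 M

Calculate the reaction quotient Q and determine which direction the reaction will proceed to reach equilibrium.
Q = 0.245, Q < K, reaction proceeds forward (toward products)

Q = ([SO₃]^2) / ([SO₂]^2 × [O₂])
  = ((2.26)^2) / ((2.67)^2·(2.92)) = 5.1076/20.816 = 0.2454
Since Q = 0.2454 < Kc = 5.0, the reaction proceeds forward (toward products) to reach equilibrium.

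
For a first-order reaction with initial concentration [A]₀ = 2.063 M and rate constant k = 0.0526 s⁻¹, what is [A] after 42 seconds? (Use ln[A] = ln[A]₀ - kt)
0.2265 M

ln[A] = ln[A]₀ - k·t = ln(2.063) - (0.0526)·(42) = 0.7242 - 2.2092 = -1.4850
[A] = e^(-1.4850) = 0.2265 M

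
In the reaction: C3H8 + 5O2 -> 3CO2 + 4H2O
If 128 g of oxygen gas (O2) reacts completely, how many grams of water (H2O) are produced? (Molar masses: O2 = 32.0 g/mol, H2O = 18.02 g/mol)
Moles of O2 = 128 g ÷ 32.0 g/mol = 4 mol
Mole ratio: 4 mol H2O / 5 mol O2
Moles of H2O = 4 × (4/5) = 3.2 mol
Mass of H2O = 3.2 mol × 18.02 g/mol = 57.66 g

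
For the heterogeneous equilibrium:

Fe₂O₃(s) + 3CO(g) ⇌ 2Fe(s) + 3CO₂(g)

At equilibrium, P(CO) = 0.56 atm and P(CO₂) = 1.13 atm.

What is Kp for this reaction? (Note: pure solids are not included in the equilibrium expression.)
K_p = 8.216

Solids (Fe₂O₃, Fe) are excluded.
Kp = P(CO₂)³/P(CO)³ = (1.13)³/(0.56)³ = 1.443/0.1756 = 8.216.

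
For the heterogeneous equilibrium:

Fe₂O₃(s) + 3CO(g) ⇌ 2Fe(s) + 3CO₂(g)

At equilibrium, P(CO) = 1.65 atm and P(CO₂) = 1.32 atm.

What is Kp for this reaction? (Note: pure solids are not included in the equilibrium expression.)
K_p = 0.512

Solids (Fe₂O₃, Fe) are excluded.
Kp = P(CO₂)³/P(CO)³ = (1.32)³/(1.65)³ = 2.3/4.492 = 0.512.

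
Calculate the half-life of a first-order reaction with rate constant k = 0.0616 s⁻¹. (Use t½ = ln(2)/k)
11.25 s

t½ = ln(2)/k = 0.6931/0.0616 = 11.25 s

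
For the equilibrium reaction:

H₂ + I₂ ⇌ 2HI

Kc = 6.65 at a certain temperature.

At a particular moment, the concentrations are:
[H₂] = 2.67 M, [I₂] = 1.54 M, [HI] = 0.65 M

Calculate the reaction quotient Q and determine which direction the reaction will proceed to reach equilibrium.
Q = 0.103, Q < K, reaction proceeds forward (toward products)

Q = ([HI]^2) / ([H₂] × [I₂])
  = ((0.65)^2) / ((2.67)·(1.54)) = 0.4225/4.1118 = 0.1028
Since Q = 0.1028 < Kc = 6.65, the reaction proceeds forward (toward products) to reach equilibrium.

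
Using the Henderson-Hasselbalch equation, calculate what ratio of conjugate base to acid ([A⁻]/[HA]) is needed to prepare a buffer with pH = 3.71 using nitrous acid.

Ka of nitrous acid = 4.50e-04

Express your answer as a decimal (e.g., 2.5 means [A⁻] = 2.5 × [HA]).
[A⁻]/[HA] = 2.308

pKa = −log(4.50e-04) = 3.3468. pH = pKa + log([A⁻]/[HA]). 3.71 = 3.3468 + log(ratio). log(ratio) = 3.71 − 3.3468 = 0.3632. ratio = 10^(0.3632) = 2.308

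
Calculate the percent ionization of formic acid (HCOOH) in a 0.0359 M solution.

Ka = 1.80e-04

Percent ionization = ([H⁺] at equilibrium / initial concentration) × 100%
Percent ionization = 6.83%

Let x = [H⁺]. Ka = x²/(C - x) ⇒ x² + (1.80e-04)x - (1.80e-04)(0.0359) = 0. x = 2.4536e-03. Percent = (2.4536e-03/0.0359) × 100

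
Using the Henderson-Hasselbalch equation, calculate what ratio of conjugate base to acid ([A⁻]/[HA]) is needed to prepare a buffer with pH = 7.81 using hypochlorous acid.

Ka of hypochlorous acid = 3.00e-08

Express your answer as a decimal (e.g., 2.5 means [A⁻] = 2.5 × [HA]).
[A⁻]/[HA] = 1.937

pKa = −log(3.00e-08) = 7.5229. pH = pKa + log([A⁻]/[HA]). 7.81 = 7.5229 + log(ratio). log(ratio) = 7.81 − 7.5229 = 0.2871. ratio = 10^(0.2871) = 1.937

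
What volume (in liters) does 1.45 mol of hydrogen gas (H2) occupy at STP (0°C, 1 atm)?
At STP, 1 mol of gas occupies 22.4 L
Volume = 1.45 mol × 22.4 L/mol = 32.48 L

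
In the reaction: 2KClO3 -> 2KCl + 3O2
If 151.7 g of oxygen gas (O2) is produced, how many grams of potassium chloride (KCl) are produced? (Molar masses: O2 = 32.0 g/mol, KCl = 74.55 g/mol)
Moles of O2 = 151.7 g ÷ 32.0 g/mol = 4.74062 mol
Mole ratio: 2 mol KCl / 3 mol O2
Moles of KCl = 4.74062 × (2/3) = 3.16042 mol
Mass of KCl = 3.16042 mol × 74.55 g/mol = 235.6 g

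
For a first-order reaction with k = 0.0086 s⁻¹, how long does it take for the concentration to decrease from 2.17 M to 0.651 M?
140.00 s

From ln[A] = ln[A]₀ - k·t: t = ln([A]₀/[A])/k = ln(2.17/0.651)/0.0086 = ln(3.3333)/0.0086 = 1.2040/0.0086 = 140.00 s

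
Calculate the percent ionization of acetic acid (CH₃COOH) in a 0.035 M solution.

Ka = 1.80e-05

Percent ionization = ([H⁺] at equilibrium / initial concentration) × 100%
Percent ionization = 2.24%

Let x = [H⁺]. Ka = x²/(C - x) ⇒ x² + (1.80e-05)x - (1.80e-05)(0.035) = 0. x = 7.8478e-04. Percent = (7.8478e-04/0.035) × 100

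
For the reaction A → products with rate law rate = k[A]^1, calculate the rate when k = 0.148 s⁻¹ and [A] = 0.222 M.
0.03286 M/s

rate = k·[A]^1 = 0.148·(0.222)^1 = 0.148·0.222 = 0.03286 M/s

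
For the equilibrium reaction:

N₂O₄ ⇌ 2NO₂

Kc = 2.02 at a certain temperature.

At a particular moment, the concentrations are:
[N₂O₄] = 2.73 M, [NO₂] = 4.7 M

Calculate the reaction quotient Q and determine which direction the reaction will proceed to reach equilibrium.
Q = 8.092, Q > K, reaction proceeds reverse (toward reactants)

Q = ([NO₂]^2) / ([N₂O₄])
  = ((4.7)^2) / ((2.73)) = 22.09/2.73 = 8.092
Since Q = 8.092 > Kc = 2.02, the reaction proceeds reverse (toward reactants) to reach equilibrium.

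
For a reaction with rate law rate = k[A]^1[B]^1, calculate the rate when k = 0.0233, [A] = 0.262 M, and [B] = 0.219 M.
0.001337 M/s

rate = k·[A]^1·[B]^1 = 0.0233·(0.262)^1·(0.219)^1 = 0.0233·0.262·0.219 = 0.001337 M/s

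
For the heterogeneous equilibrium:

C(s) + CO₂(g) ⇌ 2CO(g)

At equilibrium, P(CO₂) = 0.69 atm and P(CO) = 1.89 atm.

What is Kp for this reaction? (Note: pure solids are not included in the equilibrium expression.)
K_p = 5.177

Solid C is excluded.
Kp = P(CO)²/P(CO₂) = (1.89)²/0.69 = 3.572/0.69 = 5.177.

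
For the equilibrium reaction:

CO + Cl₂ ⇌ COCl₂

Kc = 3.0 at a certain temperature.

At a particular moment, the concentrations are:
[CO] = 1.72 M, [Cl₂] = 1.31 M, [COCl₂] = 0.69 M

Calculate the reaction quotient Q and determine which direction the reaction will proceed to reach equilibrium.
Q = 0.306, Q < K, reaction proceeds forward (toward products)

Q = ([COCl₂]) / ([CO] × [Cl₂])
  = ((0.69)) / ((1.72)·(1.31)) = 0.69/2.2532 = 0.3062
Since Q = 0.3062 < Kc = 3.0, the reaction proceeds forward (toward products) to reach equilibrium.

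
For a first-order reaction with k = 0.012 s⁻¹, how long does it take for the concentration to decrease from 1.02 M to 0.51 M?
57.76 s

From ln[A] = ln[A]₀ - k·t: t = ln([A]₀/[A])/k = ln(1.02/0.51)/0.012 = ln(2.0000)/0.012 = 0.6931/0.012 = 57.76 s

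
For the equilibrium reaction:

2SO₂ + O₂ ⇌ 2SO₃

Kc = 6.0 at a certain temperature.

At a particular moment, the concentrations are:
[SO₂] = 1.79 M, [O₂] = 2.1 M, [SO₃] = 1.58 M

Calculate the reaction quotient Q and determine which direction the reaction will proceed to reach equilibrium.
Q = 0.371, Q < K, reaction proceeds forward (toward products)

Q = ([SO₃]^2) / ([SO₂]^2 × [O₂])
  = ((1.58)^2) / ((1.79)^2·(2.1)) = 2.4964/6.7286 = 0.371
Since Q = 0.371 < Kc = 6.0, the reaction proceeds forward (toward products) to reach equilibrium.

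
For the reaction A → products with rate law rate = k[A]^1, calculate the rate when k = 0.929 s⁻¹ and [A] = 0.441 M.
0.4097 M/s

rate = k·[A]^1 = 0.929·(0.441)^1 = 0.929·0.441 = 0.4097 M/s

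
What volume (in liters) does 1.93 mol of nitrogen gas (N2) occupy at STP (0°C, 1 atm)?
At STP, 1 mol of gas occupies 22.4 L
Volume = 1.93 mol × 22.4 L/mol = 43.23 L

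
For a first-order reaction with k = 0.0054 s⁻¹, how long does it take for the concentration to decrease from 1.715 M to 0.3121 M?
315.53 s

From ln[A] = ln[A]₀ - k·t: t = ln([A]₀/[A])/k = ln(1.715/0.3121)/0.0054 = ln(5.4950)/0.0054 = 1.7038/0.0054 = 315.53 s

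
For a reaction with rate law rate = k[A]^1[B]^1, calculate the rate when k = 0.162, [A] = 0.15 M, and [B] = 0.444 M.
0.01079 M/s

rate = k·[A]^1·[B]^1 = 0.162·(0.15)^1·(0.444)^1 = 0.162·0.15·0.444 = 0.01079 M/s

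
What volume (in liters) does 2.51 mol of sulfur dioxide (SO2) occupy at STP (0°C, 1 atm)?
At STP, 1 mol of gas occupies 22.4 L
Volume = 2.51 mol × 22.4 L/mol = 56.22 L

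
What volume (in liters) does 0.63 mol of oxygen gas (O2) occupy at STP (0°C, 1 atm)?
At STP, 1 mol of gas occupies 22.4 L
Volume = 0.63 mol × 22.4 L/mol = 14.11 L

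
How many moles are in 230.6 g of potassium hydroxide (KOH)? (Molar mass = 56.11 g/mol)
Moles = 230.6 g ÷ 56.11 g/mol = 4.11 mol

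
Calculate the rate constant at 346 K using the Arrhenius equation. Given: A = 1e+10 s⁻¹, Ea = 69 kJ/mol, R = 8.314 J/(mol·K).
3.83e-01 s⁻¹

k = A·exp(-Ea/(R·T)) = 1e+10·exp(-69000/(8.314·346)) = 1e+10·exp(-23.9863) = 1e+10·3.8273e-11 = 3.83e-01 s⁻¹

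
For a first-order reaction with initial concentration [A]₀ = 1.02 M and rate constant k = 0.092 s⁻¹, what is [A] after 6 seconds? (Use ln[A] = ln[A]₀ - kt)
0.5873 M

ln[A] = ln[A]₀ - k·t = ln(1.02) - (0.092)·(6) = 0.0198 - 0.5520 = -0.5322
[A] = e^(-0.5322) = 0.5873 M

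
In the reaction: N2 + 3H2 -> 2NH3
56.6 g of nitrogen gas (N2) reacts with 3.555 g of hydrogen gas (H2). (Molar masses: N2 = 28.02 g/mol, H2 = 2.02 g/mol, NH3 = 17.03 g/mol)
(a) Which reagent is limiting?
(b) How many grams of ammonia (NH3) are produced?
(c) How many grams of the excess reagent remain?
(a) H2, (b) 19.98 g, (c) 40.16 g

Moles of N2 = 56.6 g ÷ 28.02 g/mol = 2.01999 mol
Moles of H2 = 3.555 g ÷ 2.02 g/mol = 1.7599 mol
Moles ÷ coefficient: N2: 2.01999/1 = 2.02, H2: 1.7599/3 = 0.5866
(a) H2 has the smaller value, so H2 is the limiting reagent.
(b) Moles of NH3 = 1.7599 mol H2 × (2/3) = 1.17327 mol; mass = 1.17327 mol × 17.03 g/mol = 19.98 g
(c) N2 consumed = 1.7599 × (1/3) = 0.586634 mol; remaining = 2.01999 − 0.586634 = 1.43335 mol; mass = 1.43335 mol × 28.02 g/mol = 40.16 g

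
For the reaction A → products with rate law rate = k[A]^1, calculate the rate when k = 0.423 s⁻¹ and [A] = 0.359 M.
0.1519 M/s

rate = k·[A]^1 = 0.423·(0.359)^1 = 0.423·0.359 = 0.1519 M/s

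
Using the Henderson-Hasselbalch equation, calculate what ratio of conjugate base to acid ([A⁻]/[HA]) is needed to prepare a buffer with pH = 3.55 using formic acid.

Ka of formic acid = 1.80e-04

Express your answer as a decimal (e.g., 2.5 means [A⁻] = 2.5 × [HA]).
[A⁻]/[HA] = 0.639

pKa = −log(1.80e-04) = 3.7447. pH = pKa + log([A⁻]/[HA]). 3.55 = 3.7447 + log(ratio). log(ratio) = 3.55 − 3.7447 = -0.1947. ratio = 10^(-0.1947) = 0.639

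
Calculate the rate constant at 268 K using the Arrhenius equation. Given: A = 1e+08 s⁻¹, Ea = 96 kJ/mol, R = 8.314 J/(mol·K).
1.94e-11 s⁻¹

k = A·exp(-Ea/(R·T)) = 1e+08·exp(-96000/(8.314·268)) = 1e+08·exp(-43.0850) = 1e+08·1.9427e-19 = 1.94e-11 s⁻¹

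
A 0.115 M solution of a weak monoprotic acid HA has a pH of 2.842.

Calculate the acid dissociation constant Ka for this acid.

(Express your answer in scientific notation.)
K_a = 1.82e-05

[H⁺] = 10^(−pH) = 10^(−2.842) = 1.439e-03 M. For HA ⇌ H⁺ + A⁻, Ka = x²/(C − x) = (1.439e-03)²/(0.115 − 1.439e-03) = 1.82e-05.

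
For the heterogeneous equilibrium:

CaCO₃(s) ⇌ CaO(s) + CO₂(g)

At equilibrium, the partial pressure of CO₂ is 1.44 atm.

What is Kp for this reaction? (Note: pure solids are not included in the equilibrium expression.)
K_p = 1.44

Solids (CaCO₃, CaO) have activity 1 and are excluded.
Kp = P(CO₂) = 1.44.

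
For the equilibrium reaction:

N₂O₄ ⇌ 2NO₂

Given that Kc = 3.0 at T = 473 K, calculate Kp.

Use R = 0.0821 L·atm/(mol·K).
K_p = 116.4999

Δn = (moles gaseous products) − (moles gaseous reactants) = 1
T = 473 K; RT = 0.0821 × 473 = 38.8333
Kp = Kc·(RT)^Δn = 3.0 × (38.8333)^1 = 3.0 × 38.8333 = 116.4999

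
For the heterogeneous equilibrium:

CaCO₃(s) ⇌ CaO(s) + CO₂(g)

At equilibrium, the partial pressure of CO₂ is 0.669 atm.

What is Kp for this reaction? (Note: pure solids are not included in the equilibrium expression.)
K_p = 0.669

Solids (CaCO₃, CaO) have activity 1 and are excluded.
Kp = P(CO₂) = 0.669.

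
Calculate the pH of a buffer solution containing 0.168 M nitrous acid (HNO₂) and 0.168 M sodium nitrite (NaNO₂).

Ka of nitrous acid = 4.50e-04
pH = 3.35

pKa = -log(4.50e-04) = 3.35. pH = pKa + log([A⁻]/[HA]) = 3.35 + log(0.168/0.168)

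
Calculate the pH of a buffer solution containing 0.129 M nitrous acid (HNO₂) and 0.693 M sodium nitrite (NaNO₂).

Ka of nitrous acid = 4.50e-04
pH = 4.08

pKa = -log(4.50e-04) = 3.35. pH = pKa + log([A⁻]/[HA]) = 3.35 + log(0.693/0.129)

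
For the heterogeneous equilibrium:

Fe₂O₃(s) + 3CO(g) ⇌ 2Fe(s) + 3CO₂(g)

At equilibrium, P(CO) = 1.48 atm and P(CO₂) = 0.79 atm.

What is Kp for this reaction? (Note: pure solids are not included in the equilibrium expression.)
K_p = 0.152

Solids (Fe₂O₃, Fe) are excluded.
Kp = P(CO₂)³/P(CO)³ = (0.79)³/(1.48)³ = 0.493/3.242 = 0.152.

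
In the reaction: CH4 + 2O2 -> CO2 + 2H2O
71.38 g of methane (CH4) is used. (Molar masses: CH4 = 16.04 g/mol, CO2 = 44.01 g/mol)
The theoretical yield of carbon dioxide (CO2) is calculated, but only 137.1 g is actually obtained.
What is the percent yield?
Moles of CH4 = 71.38 g ÷ 16.04 g/mol = 4.45012 mol
Mole ratio: 1 mol CO2 / 1 mol CH4
Moles of CO2 = 4.45012 × (1/1) = 4.45012 mol
Theoretical yield = 4.45012 mol × 44.01 g/mol = 195.85 g
Actual yield = 137.1 g
Percent yield = (137.1 / 195.85) × 100% = 70.0%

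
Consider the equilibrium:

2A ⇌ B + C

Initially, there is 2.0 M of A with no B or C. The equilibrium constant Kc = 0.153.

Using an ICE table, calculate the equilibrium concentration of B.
[B] = 0.439 M

ICE: [A] = 2.0 − 2x, [B] = [C] = x.
Kc = x²/(2.0 − 2x)² = 0.153 ⇒ √Kc = x/(2.0 − 2x).
x = √0.153·2.0/(1 + 2√0.153) = 0.39115·2.0/1.7823 = 0.43893.
[B] = x = 0.439 M.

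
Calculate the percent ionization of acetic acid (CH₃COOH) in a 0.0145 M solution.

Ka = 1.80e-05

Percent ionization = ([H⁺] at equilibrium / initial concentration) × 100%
Percent ionization = 3.46%

Let x = [H⁺]. Ka = x²/(C - x) ⇒ x² + (1.80e-05)x - (1.80e-05)(0.0145) = 0. x = 5.0196e-04. Percent = (5.0196e-04/0.0145) × 100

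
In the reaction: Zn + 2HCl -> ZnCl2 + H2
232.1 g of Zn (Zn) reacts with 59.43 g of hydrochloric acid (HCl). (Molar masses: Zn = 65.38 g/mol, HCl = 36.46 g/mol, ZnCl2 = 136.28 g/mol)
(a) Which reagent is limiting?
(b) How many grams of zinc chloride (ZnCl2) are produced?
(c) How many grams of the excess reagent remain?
(a) HCl, (b) 111.1 g, (c) 178.8 g

Moles of Zn = 232.1 g ÷ 65.38 g/mol = 3.55002 mol
Moles of HCl = 59.43 g ÷ 36.46 g/mol = 1.63001 mol
Moles ÷ coefficient: Zn: 3.55002/1 = 3.55, HCl: 1.63001/2 = 0.815
(a) HCl has the smaller value, so HCl is the limiting reagent.
(b) Moles of ZnCl2 = 1.63001 mol HCl × (1/2) = 0.815003 mol; mass = 0.815003 mol × 136.28 g/mol = 111.1 g
(c) Zn consumed = 1.63001 × (1/2) = 0.815003 mol; remaining = 3.55002 − 0.815003 = 2.73501 mol; mass = 2.73501 mol × 65.38 g/mol = 178.8 g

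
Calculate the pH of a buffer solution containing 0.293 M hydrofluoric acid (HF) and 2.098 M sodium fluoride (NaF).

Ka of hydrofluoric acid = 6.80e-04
pH = 4.02

pKa = -log(6.80e-04) = 3.17. pH = pKa + log([A⁻]/[HA]) = 3.17 + log(2.098/0.293)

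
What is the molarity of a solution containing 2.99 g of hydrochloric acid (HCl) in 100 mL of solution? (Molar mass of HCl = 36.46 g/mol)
Moles of HCl = 2.99 g ÷ 36.46 g/mol = 0.0820077 mol
Volume = 100 mL = 0.1 L
Molarity = 0.0820077 mol ÷ 0.1 L = 0.8201 M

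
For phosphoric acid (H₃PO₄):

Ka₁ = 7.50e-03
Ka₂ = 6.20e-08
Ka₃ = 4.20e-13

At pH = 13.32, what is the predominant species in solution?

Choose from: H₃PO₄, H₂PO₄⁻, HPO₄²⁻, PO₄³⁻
PO₄³⁻

pKa1 = 2.12, pKa2 = 7.21, pKa3 = 12.38. Each pKa is the crossover between adjacent species; pH = 13.32 lies in the region where PO₄³⁻ predominates.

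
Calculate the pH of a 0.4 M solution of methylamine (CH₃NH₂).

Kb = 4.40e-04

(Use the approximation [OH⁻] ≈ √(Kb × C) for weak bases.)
pH = 12.12

[OH⁻] = √(Kb × C) = √(4.40e-04 × 0.4) = 1.3266e-02. pOH = 1.88, pH = 14 - pOH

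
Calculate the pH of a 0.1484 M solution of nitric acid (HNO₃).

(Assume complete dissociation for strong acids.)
pH = 0.83

[H⁺] = 0.1484 M for strong acid. pH = -log[H⁺] = -log(0.1484)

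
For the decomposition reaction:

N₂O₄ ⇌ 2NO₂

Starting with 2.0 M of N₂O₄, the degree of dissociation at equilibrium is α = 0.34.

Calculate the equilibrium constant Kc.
K_c = 1.4012

x = α·[A]₀ = 0.34 × 2.0 = 0.68 M dissociated.
At eq: [N₂O₄] = 2.0 − 0.68 = 1.32 M; [NO₂] = 2x = 1.36 M.
Kc = [NO₂]²/[N₂O₄] = (1.36)²/1.32 = 1.401.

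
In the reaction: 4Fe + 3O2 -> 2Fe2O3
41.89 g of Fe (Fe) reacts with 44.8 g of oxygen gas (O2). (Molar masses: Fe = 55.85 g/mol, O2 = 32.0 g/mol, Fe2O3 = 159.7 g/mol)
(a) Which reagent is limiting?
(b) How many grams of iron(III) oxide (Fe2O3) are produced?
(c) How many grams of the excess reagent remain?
(a) Fe, (b) 59.89 g, (c) 26.8 g

Moles of Fe = 41.89 g ÷ 55.85 g/mol = 0.750045 mol
Moles of O2 = 44.8 g ÷ 32.0 g/mol = 1.4 mol
Moles ÷ coefficient: Fe: 0.750045/4 = 0.1875, O2: 1.4/3 = 0.4667
(a) Fe has the smaller value, so Fe is the limiting reagent.
(b) Moles of Fe2O3 = 0.750045 mol Fe × (2/4) = 0.375022 mol; mass = 0.375022 mol × 159.7 g/mol = 59.89 g
(c) O2 consumed = 0.750045 × (3/4) = 0.562534 mol; remaining = 1.4 − 0.562534 = 0.837466 mol; mass = 0.837466 mol × 32.0 g/mol = 26.8 g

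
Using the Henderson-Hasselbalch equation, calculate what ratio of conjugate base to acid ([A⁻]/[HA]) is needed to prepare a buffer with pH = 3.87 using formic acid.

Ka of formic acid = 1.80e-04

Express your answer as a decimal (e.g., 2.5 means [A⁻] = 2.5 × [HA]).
[A⁻]/[HA] = 1.334

pKa = −log(1.80e-04) = 3.7447. pH = pKa + log([A⁻]/[HA]). 3.87 = 3.7447 + log(ratio). log(ratio) = 3.87 − 3.7447 = 0.1253. ratio = 10^(0.1253) = 1.334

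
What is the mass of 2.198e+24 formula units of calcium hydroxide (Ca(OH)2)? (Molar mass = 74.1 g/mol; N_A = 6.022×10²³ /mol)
Moles = 2.198e+24 ÷ 6.022×10²³ = 3.64995 mol
Mass = 3.64995 mol × 74.1 g/mol = 270.5 g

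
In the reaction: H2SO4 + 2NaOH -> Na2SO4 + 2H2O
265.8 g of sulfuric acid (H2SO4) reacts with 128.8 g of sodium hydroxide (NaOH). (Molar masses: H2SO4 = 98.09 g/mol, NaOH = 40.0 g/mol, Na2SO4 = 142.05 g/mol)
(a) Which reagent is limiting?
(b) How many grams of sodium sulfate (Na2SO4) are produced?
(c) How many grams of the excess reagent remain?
(a) NaOH, (b) 228.7 g, (c) 107.9 g

Moles of H2SO4 = 265.8 g ÷ 98.09 g/mol = 2.70976 mol
Moles of NaOH = 128.8 g ÷ 40.0 g/mol = 3.22 mol
Moles ÷ coefficient: H2SO4: 2.70976/1 = 2.71, NaOH: 3.22/2 = 1.61
(a) NaOH has the smaller value, so NaOH is the limiting reagent.
(b) Moles of Na2SO4 = 3.22 mol NaOH × (1/2) = 1.61 mol; mass = 1.61 mol × 142.05 g/mol = 228.7 g
(c) H2SO4 consumed = 3.22 × (1/2) = 1.61 mol; remaining = 2.70976 − 1.61 = 1.09976 mol; mass = 1.09976 mol × 98.09 g/mol = 107.9 g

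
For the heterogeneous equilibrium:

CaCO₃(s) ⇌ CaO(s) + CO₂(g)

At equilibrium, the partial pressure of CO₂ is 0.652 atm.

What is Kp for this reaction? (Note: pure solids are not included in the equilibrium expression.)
K_p = 0.652

Solids (CaCO₃, CaO) have activity 1 and are excluded.
Kp = P(CO₂) = 0.652.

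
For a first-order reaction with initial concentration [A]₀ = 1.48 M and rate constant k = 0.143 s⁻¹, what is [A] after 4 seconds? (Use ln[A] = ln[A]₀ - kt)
0.8353 M

ln[A] = ln[A]₀ - k·t = ln(1.48) - (0.143)·(4) = 0.3920 - 0.5720 = -0.1800
[A] = e^(-0.1800) = 0.8353 M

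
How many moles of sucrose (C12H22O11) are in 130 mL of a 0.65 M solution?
Moles = Molarity × Volume (L)
Moles = 0.65 M × 0.13 L = 0.0845 mol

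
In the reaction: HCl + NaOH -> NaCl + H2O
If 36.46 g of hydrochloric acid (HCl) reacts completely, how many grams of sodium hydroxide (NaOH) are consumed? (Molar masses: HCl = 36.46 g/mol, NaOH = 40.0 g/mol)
Moles of HCl = 36.46 g ÷ 36.46 g/mol = 1 mol
Mole ratio: 1 mol NaOH / 1 mol HCl
Moles of NaOH = 1 × (1/1) = 1 mol
Mass of NaOH = 1 mol × 40.0 g/mol = 40 g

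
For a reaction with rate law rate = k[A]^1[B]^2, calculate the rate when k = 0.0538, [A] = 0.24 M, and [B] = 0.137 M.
0.0002423 M/s

rate = k·[A]^1·[B]^2 = 0.0538·(0.24)^1·(0.137)^2 = 0.0538·0.24·0.018769 = 0.0002423 M/s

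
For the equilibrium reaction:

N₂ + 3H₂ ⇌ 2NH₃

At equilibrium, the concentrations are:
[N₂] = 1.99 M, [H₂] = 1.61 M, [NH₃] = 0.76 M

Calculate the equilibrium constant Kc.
K_c = 0.0695

Kc = ([NH₃]^2) / ([N₂] × [H₂]^3)
   = ((0.76)^2) / ((1.99)·(1.61)^3)
   = 0.5776 / 8.3048 = 0.0695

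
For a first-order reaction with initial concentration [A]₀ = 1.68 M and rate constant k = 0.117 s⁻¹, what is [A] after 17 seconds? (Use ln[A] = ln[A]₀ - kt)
0.2299 M

ln[A] = ln[A]₀ - k·t = ln(1.68) - (0.117)·(17) = 0.5188 - 1.9890 = -1.4702
[A] = e^(-1.4702) = 0.2299 M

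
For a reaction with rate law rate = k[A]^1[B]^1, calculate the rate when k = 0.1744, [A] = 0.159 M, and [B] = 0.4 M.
0.01109 M/s

rate = k·[A]^1·[B]^1 = 0.1744·(0.159)^1·(0.4)^1 = 0.1744·0.159·0.4 = 0.01109 M/s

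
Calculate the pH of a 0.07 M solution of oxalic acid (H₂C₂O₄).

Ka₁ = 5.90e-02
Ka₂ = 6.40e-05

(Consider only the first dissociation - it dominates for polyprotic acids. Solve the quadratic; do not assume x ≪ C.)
pH = 1.38

x² + Ka₁·x − Ka₁·C = 0 with Ka₁ = 5.90e-02, C = 0.07.
x = (−Ka₁ + √(Ka₁² + 4·Ka₁·C))/2 = 4.1212e-02 M, so pH = 1.38.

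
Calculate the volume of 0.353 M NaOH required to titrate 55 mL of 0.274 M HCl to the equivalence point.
V_{base} = 42.7 mL

At equivalence: moles acid = moles base.
moles HCl = 0.274 M × 0.055 L = 0.01507 mol
V_NaOH = 0.01507 mol ÷ 0.353 M = 0.04269 L = 42.7 mL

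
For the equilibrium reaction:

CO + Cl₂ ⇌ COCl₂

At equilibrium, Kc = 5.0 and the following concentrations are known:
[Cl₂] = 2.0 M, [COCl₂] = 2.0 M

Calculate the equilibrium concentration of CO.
[CO] = 0.2000 M

Kc = ([COCl₂]) / ([CO] × [Cl₂]) = 5.0
[CO]^1 = (product terms)/(Kc · other reactant terms) = 2 / (5.0 · 2) = 0.2
[CO] = 0.2000 M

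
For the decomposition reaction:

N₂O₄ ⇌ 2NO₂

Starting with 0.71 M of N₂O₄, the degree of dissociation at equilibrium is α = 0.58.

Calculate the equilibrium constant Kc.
K_c = 2.2747

x = α·[A]₀ = 0.58 × 0.71 = 0.4118 M dissociated.
At eq: [N₂O₄] = 0.71 − 0.4118 = 0.2982 M; [NO₂] = 2x = 0.8236 M.
Kc = [NO₂]²/[N₂O₄] = (0.8236)²/0.2982 = 2.275.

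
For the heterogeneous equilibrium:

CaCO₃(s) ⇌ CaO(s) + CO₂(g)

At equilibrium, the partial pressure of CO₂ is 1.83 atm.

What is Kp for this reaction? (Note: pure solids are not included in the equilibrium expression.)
K_p = 1.83

Solids (CaCO₃, CaO) have activity 1 and are excluded.
Kp = P(CO₂) = 1.83.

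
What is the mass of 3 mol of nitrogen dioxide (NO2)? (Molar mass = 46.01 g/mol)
Mass = 3 mol × 46.01 g/mol = 138 g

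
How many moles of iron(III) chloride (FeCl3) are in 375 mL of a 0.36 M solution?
Moles = Molarity × Volume (L)
Moles = 0.36 M × 0.375 L = 0.135 mol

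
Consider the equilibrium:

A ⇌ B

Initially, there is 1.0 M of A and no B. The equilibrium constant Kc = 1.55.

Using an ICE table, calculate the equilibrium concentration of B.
[B] = 0.608 M

ICE: [A] = 1.0 − x, [B] = x.
Kc = x/(1.0 − x) = 1.55 ⇒ x = 1.55·1.0/(1 + 1.55) = 1.55/2.55 = 0.6078.
[B] = x = 0.608 M.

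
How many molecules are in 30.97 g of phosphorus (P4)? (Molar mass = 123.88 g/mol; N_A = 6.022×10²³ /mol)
Moles = 30.97 g ÷ 123.88 g/mol = 0.25 mol
Molecules = 0.25 mol × 6.022×10²³ /mol = 1.506e+23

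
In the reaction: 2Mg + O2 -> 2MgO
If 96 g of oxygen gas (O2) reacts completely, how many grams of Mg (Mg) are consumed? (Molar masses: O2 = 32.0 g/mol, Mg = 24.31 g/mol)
Moles of O2 = 96 g ÷ 32.0 g/mol = 3 mol
Mole ratio: 2 mol Mg / 1 mol O2
Moles of Mg = 3 × (2/1) = 6 mol
Mass of Mg = 6 mol × 24.31 g/mol = 145.9 g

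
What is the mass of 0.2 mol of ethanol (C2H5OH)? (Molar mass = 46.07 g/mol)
Mass = 0.2 mol × 46.07 g/mol = 9.214 g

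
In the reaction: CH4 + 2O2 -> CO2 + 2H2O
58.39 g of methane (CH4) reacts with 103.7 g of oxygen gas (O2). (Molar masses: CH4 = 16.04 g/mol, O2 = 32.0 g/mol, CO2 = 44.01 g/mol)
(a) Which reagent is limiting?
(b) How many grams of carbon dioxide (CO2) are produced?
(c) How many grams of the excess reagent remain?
(a) O2, (b) 71.31 g, (c) 32.4 g

Moles of CH4 = 58.39 g ÷ 16.04 g/mol = 3.64027 mol
Moles of O2 = 103.7 g ÷ 32.0 g/mol = 3.24063 mol
Moles ÷ coefficient: CH4: 3.64027/1 = 3.64, O2: 3.24063/2 = 1.62
(a) O2 has the smaller value, so O2 is the limiting reagent.
(b) Moles of CO2 = 3.24063 mol O2 × (1/2) = 1.62031 mol; mass = 1.62031 mol × 44.01 g/mol = 71.31 g
(c) CH4 consumed = 3.24063 × (1/2) = 1.62031 mol; remaining = 3.64027 − 1.62031 = 2.01996 mol; mass = 2.01996 mol × 16.04 g/mol = 32.4 g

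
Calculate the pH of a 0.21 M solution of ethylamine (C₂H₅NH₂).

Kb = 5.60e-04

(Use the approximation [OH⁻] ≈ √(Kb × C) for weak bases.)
pH = 12.04

[OH⁻] = √(Kb × C) = √(5.60e-04 × 0.21) = 1.0844e-02. pOH = 1.96, pH = 14 - pOH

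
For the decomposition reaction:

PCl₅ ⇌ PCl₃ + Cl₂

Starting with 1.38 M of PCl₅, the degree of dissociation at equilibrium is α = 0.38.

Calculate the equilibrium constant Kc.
K_c = 0.3214

x = α·[A]₀ = 0.38 × 1.38 = 0.5244 M dissociated.
At eq: [PCl₅] = 1.38 − 0.5244 = 0.8556 M; [PCl₃] = [Cl₂] = x = 0.5244 M.
Kc = [PCl₃][Cl₂]/[PCl₅] = (0.5244)²/0.8556 = 0.3214.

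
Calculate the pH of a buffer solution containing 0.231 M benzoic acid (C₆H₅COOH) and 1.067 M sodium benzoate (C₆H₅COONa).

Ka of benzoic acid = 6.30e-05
pH = 4.87

pKa = -log(6.30e-05) = 4.20. pH = pKa + log([A⁻]/[HA]) = 4.20 + log(1.067/0.231)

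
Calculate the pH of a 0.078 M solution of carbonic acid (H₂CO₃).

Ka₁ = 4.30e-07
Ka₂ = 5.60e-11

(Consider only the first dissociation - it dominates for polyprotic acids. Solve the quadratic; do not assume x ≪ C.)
pH = 3.74

x² + Ka₁·x − Ka₁·C = 0 with Ka₁ = 4.30e-07, C = 0.078.
x = (−Ka₁ + √(Ka₁² + 4·Ka₁·C))/2 = 1.8292e-04 M, so pH = 3.74.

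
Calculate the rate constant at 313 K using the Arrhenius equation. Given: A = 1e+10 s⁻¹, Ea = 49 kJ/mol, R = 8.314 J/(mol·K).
6.64e+01 s⁻¹

k = A·exp(-Ea/(R·T)) = 1e+10·exp(-49000/(8.314·313)) = 1e+10·exp(-18.8296) = 1e+10·6.6435e-09 = 6.64e+01 s⁻¹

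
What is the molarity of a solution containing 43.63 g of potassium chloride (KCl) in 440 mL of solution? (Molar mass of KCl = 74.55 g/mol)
Moles of KCl = 43.63 g ÷ 74.55 g/mol = 0.585245 mol
Volume = 440 mL = 0.44 L
Molarity = 0.585245 mol ÷ 0.44 L = 1.33 M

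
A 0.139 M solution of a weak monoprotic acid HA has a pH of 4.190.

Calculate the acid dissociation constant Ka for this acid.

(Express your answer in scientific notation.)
K_a = 3.00e-08

[H⁺] = 10^(−pH) = 10^(−4.190) = 6.457e-05 M. For HA ⇌ H⁺ + A⁻, Ka = x²/(C − x) = (6.457e-05)²/(0.139 − 6.457e-05) = 3.00e-08.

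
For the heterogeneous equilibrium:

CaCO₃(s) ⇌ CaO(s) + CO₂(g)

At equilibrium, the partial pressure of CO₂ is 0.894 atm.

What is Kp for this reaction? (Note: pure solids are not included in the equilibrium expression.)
K_p = 0.894

Solids (CaCO₃, CaO) have activity 1 and are excluded.
Kp = P(CO₂) = 0.894.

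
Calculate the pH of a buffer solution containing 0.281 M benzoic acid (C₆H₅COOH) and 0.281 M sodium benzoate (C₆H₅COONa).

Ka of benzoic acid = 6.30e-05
pH = 4.20

pKa = -log(6.30e-05) = 4.20. pH = pKa + log([A⁻]/[HA]) = 4.20 + log(0.281/0.281)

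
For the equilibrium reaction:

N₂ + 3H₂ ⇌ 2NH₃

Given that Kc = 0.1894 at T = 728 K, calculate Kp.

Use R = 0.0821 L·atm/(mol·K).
K_p = 5.30e-05

Δn = (moles gaseous products) − (moles gaseous reactants) = -2
T = 728 K; RT = 0.0821 × 728 = 59.7688
Kp = Kc·(RT)^Δn = 0.1894 × (59.7688)^-2 = 0.1894 × 0.000279931 = 5.30e-05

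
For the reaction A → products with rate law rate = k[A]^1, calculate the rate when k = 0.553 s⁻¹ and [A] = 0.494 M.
0.2732 M/s

rate = k·[A]^1 = 0.553·(0.494)^1 = 0.553·0.494 = 0.2732 M/s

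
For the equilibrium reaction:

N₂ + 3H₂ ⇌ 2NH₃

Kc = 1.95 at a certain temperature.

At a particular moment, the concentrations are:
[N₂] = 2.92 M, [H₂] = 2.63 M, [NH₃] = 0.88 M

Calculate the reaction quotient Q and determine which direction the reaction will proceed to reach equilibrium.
Q = 0.015, Q < K, reaction proceeds forward (toward products)

Q = ([NH₃]^2) / ([N₂] × [H₂]^3)
  = ((0.88)^2) / ((2.92)·(2.63)^3) = 0.7744/53.119 = 0.01458
Since Q = 0.01458 < Kc = 1.95, the reaction proceeds forward (toward products) to reach equilibrium.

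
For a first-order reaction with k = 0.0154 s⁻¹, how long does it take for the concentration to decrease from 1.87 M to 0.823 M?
53.29 s

From ln[A] = ln[A]₀ - k·t: t = ln([A]₀/[A])/k = ln(1.87/0.823)/0.0154 = ln(2.2722)/0.0154 = 0.8207/0.0154 = 53.29 s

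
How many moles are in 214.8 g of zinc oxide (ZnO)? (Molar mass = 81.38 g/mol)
Moles = 214.8 g ÷ 81.38 g/mol = 2.639 mol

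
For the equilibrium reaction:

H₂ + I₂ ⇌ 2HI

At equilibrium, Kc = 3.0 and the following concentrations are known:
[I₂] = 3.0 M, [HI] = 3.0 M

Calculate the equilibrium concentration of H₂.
[H₂] = 1.0000 M

Kc = ([HI]^2) / ([H₂] × [I₂]) = 3.0
[H₂]^1 = (product terms)/(Kc · other reactant terms) = 9 / (3.0 · 3) = 1
[H₂] = 1.0000 M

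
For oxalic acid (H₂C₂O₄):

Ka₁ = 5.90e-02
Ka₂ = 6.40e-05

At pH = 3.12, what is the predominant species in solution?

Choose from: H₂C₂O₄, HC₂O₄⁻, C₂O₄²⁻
HC₂O₄⁻

pKa1 = 1.23, pKa2 = 4.19. Each pKa is the crossover between adjacent species; pH = 3.12 lies in the region where HC₂O₄⁻ predominates.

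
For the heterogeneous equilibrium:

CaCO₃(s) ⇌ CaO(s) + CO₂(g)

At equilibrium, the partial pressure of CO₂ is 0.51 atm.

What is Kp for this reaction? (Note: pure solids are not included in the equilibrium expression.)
K_p = 0.51

Solids (CaCO₃, CaO) have activity 1 and are excluded.
Kp = P(CO₂) = 0.51.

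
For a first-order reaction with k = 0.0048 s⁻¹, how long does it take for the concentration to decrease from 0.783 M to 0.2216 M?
262.97 s

From ln[A] = ln[A]₀ - k·t: t = ln([A]₀/[A])/k = ln(0.783/0.2216)/0.0048 = ln(3.5334)/0.0048 = 1.2623/0.0048 = 262.97 s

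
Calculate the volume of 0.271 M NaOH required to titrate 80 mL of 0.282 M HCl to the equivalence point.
V_{base} = 83.2 mL

At equivalence: moles acid = moles base.
moles HCl = 0.282 M × 0.08 L = 0.02256 mol
V_NaOH = 0.02256 mol ÷ 0.271 M = 0.08325 L = 83.2 mL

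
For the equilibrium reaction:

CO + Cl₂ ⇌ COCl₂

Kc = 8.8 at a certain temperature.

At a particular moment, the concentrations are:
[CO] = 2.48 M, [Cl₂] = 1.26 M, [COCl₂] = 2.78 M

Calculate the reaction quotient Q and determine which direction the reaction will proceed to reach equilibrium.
Q = 0.890, Q < K, reaction proceeds forward (toward products)

Q = ([COCl₂]) / ([CO] × [Cl₂])
  = ((2.78)) / ((2.48)·(1.26)) = 2.78/3.1248 = 0.8897
Since Q = 0.8897 < Kc = 8.8, the reaction proceeds forward (toward products) to reach equilibrium.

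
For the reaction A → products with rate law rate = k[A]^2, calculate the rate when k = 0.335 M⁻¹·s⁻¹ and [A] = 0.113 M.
0.004278 M/s

rate = k·[A]^2 = 0.335·(0.113)^2 = 0.335·0.012769 = 0.004278 M/s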